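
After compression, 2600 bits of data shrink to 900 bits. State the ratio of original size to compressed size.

Compression ratio = Original / Compressed
= 2600 / 900 = 2.89:1


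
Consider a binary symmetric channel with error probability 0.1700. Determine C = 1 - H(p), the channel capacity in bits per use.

For BSC with error probability p:
C = 1 - H(p) where H(p) is binary entropy
H(0.1700) = -0.1700 × log₂(0.1700) - 0.8300 × log₂(0.8300)
H(p) = 0.6577
C = 1 - 0.6577 = 0.3423 bits/use


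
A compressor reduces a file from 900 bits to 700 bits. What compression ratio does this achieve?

Compression ratio = Original / Compressed
= 900 / 700 = 1.29:1


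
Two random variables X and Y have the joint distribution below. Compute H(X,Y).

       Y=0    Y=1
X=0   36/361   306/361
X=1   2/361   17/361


H(X,Y) = -Σ p(x,y) log₂ p(x,y)
  p(0,0)=36/361: -0.0997 × log₂(0.0997) = 0.3317
  p(0,1)=306/361: -0.8476 × log₂(0.8476) = 0.2021
  p(1,0)=2/361: -0.0055 × log₂(0.0055) = 0.0415
  p(1,1)=17/361: -0.0471 × log₂(0.0471) = 0.2076
H(X,Y) = 0.7829 bits


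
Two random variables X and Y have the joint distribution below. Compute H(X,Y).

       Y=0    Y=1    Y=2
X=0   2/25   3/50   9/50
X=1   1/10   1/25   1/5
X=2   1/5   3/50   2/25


H(X,Y) = -Σ p(x,y) log₂ p(x,y)
  p(0,0)=2/25: -0.0800 × log₂(0.0800) = 0.2915
  p(0,1)=3/50: -0.0600 × log₂(0.0600) = 0.2435
  p(0,2)=9/50: -0.1800 × log₂(0.1800) = 0.4453
  p(1,0)=1/10: -0.1000 × log₂(0.1000) = 0.3322
  p(1,1)=1/25: -0.0400 × log₂(0.0400) = 0.1858
  p(1,2)=1/5: -0.2000 × log₂(0.2000) = 0.4644
  p(2,0)=1/5: -0.2000 × log₂(0.2000) = 0.4644
  p(2,1)=3/50: -0.0600 × log₂(0.0600) = 0.2435
  p(2,2)=2/25: -0.0800 × log₂(0.0800) = 0.2915
H(X,Y) = 2.9621 bits


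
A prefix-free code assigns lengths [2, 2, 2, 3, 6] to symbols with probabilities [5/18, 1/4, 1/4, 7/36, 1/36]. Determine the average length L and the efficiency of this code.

Average length L = Σ p_i × l_i = 2.3056 bits
Entropy H = 2.1163 bits
Efficiency η = H/L × 100% = 91.79%


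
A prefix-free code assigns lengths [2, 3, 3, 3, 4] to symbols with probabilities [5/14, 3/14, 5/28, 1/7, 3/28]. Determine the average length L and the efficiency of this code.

Average length L = Σ p_i × l_i = 2.7500 bits
Entropy H = 2.1969 bits
Efficiency η = H/L × 100% = 79.89%


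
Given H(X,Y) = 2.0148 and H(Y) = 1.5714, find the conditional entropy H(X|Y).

Chain rule: H(X,Y) = H(X|Y) + H(Y)
H(X|Y) = H(X,Y) - H(Y) = 2.0148 - 1.5714 = 0.4434 bits


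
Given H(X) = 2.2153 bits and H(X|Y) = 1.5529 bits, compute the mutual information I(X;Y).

I(X;Y) = H(X) - H(X|Y)
I(X;Y) = 2.2153 - 1.5529 = 0.6624 bits


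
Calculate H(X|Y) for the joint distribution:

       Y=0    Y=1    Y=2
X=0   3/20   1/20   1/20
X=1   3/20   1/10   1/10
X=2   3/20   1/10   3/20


H(X|Y) = Σ_y p(y) H(X|Y=y)
  p(Y=0) = 9/20, H(X|Y=0) = 1.5850
  p(Y=1) = 1/4, H(X|Y=1) = 1.5219
  p(Y=2) = 3/10, H(X|Y=2) = 1.4591
H(X|Y) = 0.4500×1.5850 + 0.2500×1.5219 + 0.3000×1.4591 = 1.5315 bits


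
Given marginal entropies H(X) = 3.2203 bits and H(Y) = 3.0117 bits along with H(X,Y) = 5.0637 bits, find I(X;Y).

I(X;Y) = H(X) + H(Y) - H(X,Y)
I(X;Y) = 3.2203 + 3.0117 - 5.0637 = 1.1683 bits


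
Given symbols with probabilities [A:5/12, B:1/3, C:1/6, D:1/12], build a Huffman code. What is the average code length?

Huffman tree construction:
Combine smallest probabilities repeatedly
Resulting codes:
  A: 0 (length 1)
  B: 11 (length 2)
  C: 101 (length 3)
  D: 100 (length 3)
Average length = Σ p(s) × length(s) = 1.8333 bits


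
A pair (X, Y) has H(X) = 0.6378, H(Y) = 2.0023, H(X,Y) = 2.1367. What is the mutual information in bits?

I(X;Y) = H(X) + H(Y) - H(X,Y)
I(X;Y) = 0.6378 + 2.0023 - 2.1367 = 0.5034 bits


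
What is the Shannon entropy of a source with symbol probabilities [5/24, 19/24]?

H(X) = -Σ p(x) log₂ p(x)
  -5/24 × log₂(5/24) = 0.4715
  -19/24 × log₂(19/24) = 0.2668
H(X) = 0.7383 bits


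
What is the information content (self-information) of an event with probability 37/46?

Information content I(x) = -log₂(p(x))
I = -log₂(37/46) = -log₂(0.8043)
I = 0.3141 bits


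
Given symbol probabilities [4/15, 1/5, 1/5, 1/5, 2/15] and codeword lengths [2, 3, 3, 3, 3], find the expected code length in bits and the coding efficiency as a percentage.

Average length L = Σ p_i × l_i = 2.7333 bits
Entropy H = 2.2892 bits
Efficiency η = H/L × 100% = 83.75%


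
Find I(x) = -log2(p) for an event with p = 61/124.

Information content I(x) = -log₂(p(x))
I = -log₂(61/124) = -log₂(0.4919)
I = 1.0235 bits


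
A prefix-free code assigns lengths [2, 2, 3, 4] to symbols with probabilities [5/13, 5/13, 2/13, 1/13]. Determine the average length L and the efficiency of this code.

Average length L = Σ p_i × l_i = 2.3077 bits
Entropy H = 1.7605 bits
Efficiency η = H/L × 100% = 76.29%


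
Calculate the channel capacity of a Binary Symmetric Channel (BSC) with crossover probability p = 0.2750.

For BSC with error probability p:
C = 1 - H(p) where H(p) is binary entropy
H(0.2750) = -0.2750 × log₂(0.2750) - 0.7250 × log₂(0.7250)
H(p) = 0.8485
C = 1 - 0.8485 = 0.1515 bits/use


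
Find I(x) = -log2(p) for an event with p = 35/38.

Information content I(x) = -log₂(p(x))
I = -log₂(35/38) = -log₂(0.9211)
I = 0.1186 bits


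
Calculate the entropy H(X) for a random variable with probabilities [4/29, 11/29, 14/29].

H(X) = -Σ p(x) log₂ p(x)
  -4/29 × log₂(4/29) = 0.3942
  -11/29 × log₂(11/29) = 0.5305
  -14/29 × log₂(14/29) = 0.5072
H(X) = 1.4319 bits


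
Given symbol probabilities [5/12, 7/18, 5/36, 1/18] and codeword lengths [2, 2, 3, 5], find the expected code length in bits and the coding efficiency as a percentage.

Average length L = Σ p_i × l_i = 2.3056 bits
Entropy H = 1.6834 bits
Efficiency η = H/L × 100% = 73.01%


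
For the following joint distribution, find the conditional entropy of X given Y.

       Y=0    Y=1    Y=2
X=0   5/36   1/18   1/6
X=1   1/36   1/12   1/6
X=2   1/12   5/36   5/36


H(X|Y) = Σ_y p(y) H(X|Y=y)
  p(Y=0) = 1/4, H(X|Y=0) = 1.3516
  p(Y=1) = 5/18, H(X|Y=1) = 1.4855
  p(Y=2) = 17/36, H(X|Y=2) = 1.5799
H(X|Y) = 0.2500×1.3516 + 0.2778×1.4855 + 0.4722×1.5799 = 1.4966 bits


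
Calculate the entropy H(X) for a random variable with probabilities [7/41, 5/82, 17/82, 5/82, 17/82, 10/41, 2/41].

H(X) = -Σ p(x) log₂ p(x)
  -7/41 × log₂(7/41) = 0.4354
  -5/82 × log₂(5/82) = 0.2461
  -17/82 × log₂(17/82) = 0.4706
  -5/82 × log₂(5/82) = 0.2461
  -17/82 × log₂(17/82) = 0.4706
  -10/41 × log₂(10/41) = 0.4965
  -2/41 × log₂(2/41) = 0.2126
H(X) = 2.5779 bits


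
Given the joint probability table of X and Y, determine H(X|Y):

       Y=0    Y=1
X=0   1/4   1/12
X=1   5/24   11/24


H(X|Y) = Σ_y p(y) H(X|Y=y)
  p(Y=0) = 11/24, H(X|Y=0) = 0.9940
  p(Y=1) = 13/24, H(X|Y=1) = 0.6194
H(X|Y) = 0.4583×0.9940 + 0.5417×0.6194 = 0.7911 bits


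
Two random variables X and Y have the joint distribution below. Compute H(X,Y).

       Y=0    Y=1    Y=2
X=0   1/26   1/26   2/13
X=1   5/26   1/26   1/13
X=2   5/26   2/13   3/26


H(X,Y) = -Σ p(x,y) log₂ p(x,y)
  p(0,0)=1/26: -0.0385 × log₂(0.0385) = 0.1808
  p(0,1)=1/26: -0.0385 × log₂(0.0385) = 0.1808
  p(0,2)=2/13: -0.1538 × log₂(0.1538) = 0.4155
  p(1,0)=5/26: -0.1923 × log₂(0.1923) = 0.4574
  p(1,1)=1/26: -0.0385 × log₂(0.0385) = 0.1808
  p(1,2)=1/13: -0.0769 × log₂(0.0769) = 0.2846
  p(2,0)=5/26: -0.1923 × log₂(0.1923) = 0.4574
  p(2,1)=2/13: -0.1538 × log₂(0.1538) = 0.4155
  p(2,2)=3/26: -0.1154 × log₂(0.1154) = 0.3595
H(X,Y) = 2.9322 bits


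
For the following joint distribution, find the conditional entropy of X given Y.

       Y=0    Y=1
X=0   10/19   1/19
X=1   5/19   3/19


H(X|Y) = Σ_y p(y) H(X|Y=y)
  p(Y=0) = 15/19, H(X|Y=0) = 0.9183
  p(Y=1) = 4/19, H(X|Y=1) = 0.8113
H(X|Y) = 0.7895×0.9183 + 0.2105×0.8113 = 0.8958 bits


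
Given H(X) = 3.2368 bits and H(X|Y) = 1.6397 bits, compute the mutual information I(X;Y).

I(X;Y) = H(X) - H(X|Y)
I(X;Y) = 3.2368 - 1.6397 = 1.5971 bits


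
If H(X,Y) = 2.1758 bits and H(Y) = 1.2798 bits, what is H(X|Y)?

Chain rule: H(X,Y) = H(X|Y) + H(Y)
H(X|Y) = H(X,Y) - H(Y) = 2.1758 - 1.2798 = 0.896 bits


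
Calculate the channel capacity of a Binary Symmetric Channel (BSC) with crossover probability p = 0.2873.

For BSC with error probability p:
C = 1 - H(p) where H(p) is binary entropy
H(0.2873) = -0.2873 × log₂(0.2873) - 0.7127 × log₂(0.7127)
H(p) = 0.8652
C = 1 - 0.8652 = 0.1348 bits/use


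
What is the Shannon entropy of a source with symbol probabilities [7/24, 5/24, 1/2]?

H(X) = -Σ p(x) log₂ p(x)
  -7/24 × log₂(7/24) = 0.5185
  -5/24 × log₂(5/24) = 0.4715
  -1/2 × log₂(1/2) = 0.5000
H(X) = 1.4899 bits


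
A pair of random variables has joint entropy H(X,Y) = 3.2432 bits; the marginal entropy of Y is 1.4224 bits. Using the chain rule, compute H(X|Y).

Chain rule: H(X,Y) = H(X|Y) + H(Y)
H(X|Y) = H(X,Y) - H(Y) = 3.2432 - 1.4224 = 1.8208 bits


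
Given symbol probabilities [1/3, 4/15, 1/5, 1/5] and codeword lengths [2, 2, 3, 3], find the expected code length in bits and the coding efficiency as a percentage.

Average length L = Σ p_i × l_i = 2.4000 bits
Entropy H = 1.9656 bits
Efficiency η = H/L × 100% = 81.90%


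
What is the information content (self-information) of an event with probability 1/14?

Information content I(x) = -log₂(p(x))
I = -log₂(1/14) = -log₂(0.0714)
I = 3.8074 bits


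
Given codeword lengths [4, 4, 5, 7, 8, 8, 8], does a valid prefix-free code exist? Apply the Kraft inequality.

Kraft inequality: Σ 2^(-l_i) ≤ 1 for prefix-free code
Calculating: 2^(-4) + 2^(-4) + 2^(-5) + 2^(-7) + 2^(-8) + 2^(-8) + 2^(-8)
= 0.0625 + 0.0625 + 0.03125 + 0.0078125 + 0.00390625 + 0.00390625 + 0.00390625
= 0.1758
Since 0.1758 ≤ 1, prefix-free code exists


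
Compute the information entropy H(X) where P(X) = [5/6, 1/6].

H(X) = -Σ p(x) log₂ p(x)
  -5/6 × log₂(5/6) = 0.2192
  -1/6 × log₂(1/6) = 0.4308
H(X) = 0.6500 bits


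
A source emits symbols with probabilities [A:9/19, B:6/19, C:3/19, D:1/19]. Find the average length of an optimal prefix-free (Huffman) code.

Huffman tree construction:
Combine smallest probabilities repeatedly
Resulting codes:
  A: 0 (length 1)
  B: 11 (length 2)
  C: 101 (length 3)
  D: 100 (length 3)
Average length = Σ p(s) × length(s) = 1.7368 bits


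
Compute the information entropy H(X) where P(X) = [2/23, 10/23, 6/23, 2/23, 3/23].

H(X) = -Σ p(x) log₂ p(x)
  -2/23 × log₂(2/23) = 0.3064
  -10/23 × log₂(10/23) = 0.5224
  -6/23 × log₂(6/23) = 0.5057
  -2/23 × log₂(2/23) = 0.3064
  -3/23 × log₂(3/23) = 0.3833
H(X) = 2.0243 bits


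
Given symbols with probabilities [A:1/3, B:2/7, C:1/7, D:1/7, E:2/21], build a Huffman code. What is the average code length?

Huffman tree construction:
Combine smallest probabilities repeatedly
Resulting codes:
  A: 11 (length 2)
  B: 10 (length 2)
  C: 011 (length 3)
  D: 00 (length 2)
  E: 010 (length 3)
Average length = Σ p(s) × length(s) = 2.2381 bits


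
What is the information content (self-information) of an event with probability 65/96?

Information content I(x) = -log₂(p(x))
I = -log₂(65/96) = -log₂(0.6771)
I = 0.5626 bits


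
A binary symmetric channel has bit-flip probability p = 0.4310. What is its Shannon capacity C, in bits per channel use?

For BSC with error probability p:
C = 1 - H(p) where H(p) is binary entropy
H(0.4310) = -0.4310 × log₂(0.4310) - 0.5690 × log₂(0.5690)
H(p) = 0.9862
C = 1 - 0.9862 = 0.0138 bits/use


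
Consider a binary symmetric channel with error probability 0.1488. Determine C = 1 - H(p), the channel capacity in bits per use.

For BSC with error probability p:
C = 1 - H(p) where H(p) is binary entropy
H(0.1488) = -0.1488 × log₂(0.1488) - 0.8512 × log₂(0.8512)
H(p) = 0.6068
C = 1 - 0.6068 = 0.3932 bits/use


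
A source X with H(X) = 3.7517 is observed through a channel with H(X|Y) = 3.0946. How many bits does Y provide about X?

I(X;Y) = H(X) - H(X|Y)
I(X;Y) = 3.7517 - 3.0946 = 0.6571 bits


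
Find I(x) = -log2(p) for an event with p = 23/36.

Information content I(x) = -log₂(p(x))
I = -log₂(23/36) = -log₂(0.6389)
I = 0.6464 bits


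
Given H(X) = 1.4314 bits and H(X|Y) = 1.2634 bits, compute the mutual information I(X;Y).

I(X;Y) = H(X) - H(X|Y)
I(X;Y) = 1.4314 - 1.2634 = 0.168 bits


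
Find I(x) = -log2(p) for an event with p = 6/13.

Information content I(x) = -log₂(p(x))
I = -log₂(6/13) = -log₂(0.4615)
I = 1.1155 bits


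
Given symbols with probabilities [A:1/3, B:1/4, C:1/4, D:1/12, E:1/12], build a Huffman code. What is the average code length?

Huffman tree construction:
Combine smallest probabilities repeatedly
Resulting codes:
  A: 11 (length 2)
  B: 01 (length 2)
  C: 10 (length 2)
  D: 000 (length 3)
  E: 001 (length 3)
Average length = Σ p(s) × length(s) = 2.1667 bits


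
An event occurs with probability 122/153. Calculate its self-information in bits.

Information content I(x) = -log₂(p(x))
I = -log₂(122/153) = -log₂(0.7974)
I = 0.3267 bits


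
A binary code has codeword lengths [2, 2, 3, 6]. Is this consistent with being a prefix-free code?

Kraft inequality: Σ 2^(-l_i) ≤ 1 for prefix-free code
Calculating: 2^(-2) + 2^(-2) + 2^(-3) + 2^(-6)
= 0.25 + 0.25 + 0.125 + 0.015625
= 0.6406
Since 0.6406 ≤ 1, prefix-free code exists


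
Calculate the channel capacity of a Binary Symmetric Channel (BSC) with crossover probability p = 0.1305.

For BSC with error probability p:
C = 1 - H(p) where H(p) is binary entropy
H(0.1305) = -0.1305 × log₂(0.1305) - 0.8695 × log₂(0.8695)
H(p) = 0.5588
C = 1 - 0.5588 = 0.4412 bits/use


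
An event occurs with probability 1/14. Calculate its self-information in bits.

Information content I(x) = -log₂(p(x))
I = -log₂(1/14) = -log₂(0.0714)
I = 3.8074 bits


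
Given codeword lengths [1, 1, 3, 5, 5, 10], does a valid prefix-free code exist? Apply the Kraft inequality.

Kraft inequality: Σ 2^(-l_i) ≤ 1 for prefix-free code
Calculating: 2^(-1) + 2^(-1) + 2^(-3) + 2^(-5) + 2^(-5) + 2^(-10)
= 0.5 + 0.5 + 0.125 + 0.03125 + 0.03125 + 0.0009765625
= 1.1885
Since 1.1885 > 1, prefix-free code does not exist


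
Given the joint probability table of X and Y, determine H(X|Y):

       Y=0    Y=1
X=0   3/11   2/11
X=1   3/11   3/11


H(X|Y) = Σ_y p(y) H(X|Y=y)
  p(Y=0) = 6/11, H(X|Y=0) = 1.0000
  p(Y=1) = 5/11, H(X|Y=1) = 0.9710
H(X|Y) = 0.5455×1.0000 + 0.4545×0.9710 = 0.9868 bits


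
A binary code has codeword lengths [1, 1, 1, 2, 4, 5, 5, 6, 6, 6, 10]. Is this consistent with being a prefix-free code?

Kraft inequality: Σ 2^(-l_i) ≤ 1 for prefix-free code
Calculating: 2^(-1) + 2^(-1) + 2^(-1) + 2^(-2) + 2^(-4) + 2^(-5) + 2^(-5) + 2^(-6) + 2^(-6) + 2^(-6) + 2^(-10)
= 0.5 + 0.5 + 0.5 + 0.25 + 0.0625 + 0.03125 + 0.03125 + 0.015625 + 0.015625 + 0.015625 + 0.0009765625
= 1.9229
Since 1.9229 > 1, prefix-free code does not exist


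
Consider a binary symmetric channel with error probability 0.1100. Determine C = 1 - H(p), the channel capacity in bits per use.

For BSC with error probability p:
C = 1 - H(p) where H(p) is binary entropy
H(0.1100) = -0.1100 × log₂(0.1100) - 0.8900 × log₂(0.8900)
H(p) = 0.4999
C = 1 - 0.4999 = 0.5001 bits/use


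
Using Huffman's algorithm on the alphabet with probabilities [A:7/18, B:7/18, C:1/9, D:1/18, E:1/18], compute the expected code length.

Huffman tree construction:
Combine smallest probabilities repeatedly
Resulting codes:
  A: 11 (length 2)
  B: 0 (length 1)
  C: 100 (length 3)
  D: 1010 (length 4)
  E: 1011 (length 4)
Average length = Σ p(s) × length(s) = 1.9444 bits


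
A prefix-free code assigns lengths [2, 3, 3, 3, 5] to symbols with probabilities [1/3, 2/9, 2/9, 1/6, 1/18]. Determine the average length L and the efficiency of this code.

Average length L = Σ p_i × l_i = 2.7778 bits
Entropy H = 2.1552 bits
Efficiency η = H/L × 100% = 77.59%


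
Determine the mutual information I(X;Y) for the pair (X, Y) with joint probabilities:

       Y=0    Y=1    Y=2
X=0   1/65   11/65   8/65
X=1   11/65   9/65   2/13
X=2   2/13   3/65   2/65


H(X) = 1.5262, H(Y) = 1.5826, H(X,Y) = 2.9173
I(X;Y) = H(X) + H(Y) - H(X,Y) = 0.1915 bits


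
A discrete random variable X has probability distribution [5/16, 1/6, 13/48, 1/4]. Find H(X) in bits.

H(X) = -Σ p(x) log₂ p(x)
  -5/16 × log₂(5/16) = 0.5244
  -1/6 × log₂(1/6) = 0.4308
  -13/48 × log₂(13/48) = 0.5104
  -1/4 × log₂(1/4) = 0.5000
H(X) = 1.9656 bits


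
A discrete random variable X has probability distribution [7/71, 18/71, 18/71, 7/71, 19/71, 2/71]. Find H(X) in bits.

H(X) = -Σ p(x) log₂ p(x)
  -7/71 × log₂(7/71) = 0.3295
  -18/71 × log₂(18/71) = 0.5019
  -18/71 × log₂(18/71) = 0.5019
  -7/71 × log₂(7/71) = 0.3295
  -19/71 × log₂(19/71) = 0.5089
  -2/71 × log₂(2/71) = 0.1451
H(X) = 2.3169 bits


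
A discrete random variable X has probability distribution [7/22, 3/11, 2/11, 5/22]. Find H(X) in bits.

H(X) = -Σ p(x) log₂ p(x)
  -7/22 × log₂(7/22) = 0.5257
  -3/11 × log₂(3/11) = 0.5112
  -2/11 × log₂(2/11) = 0.4472
  -5/22 × log₂(5/22) = 0.4858
H(X) = 1.9698 bits


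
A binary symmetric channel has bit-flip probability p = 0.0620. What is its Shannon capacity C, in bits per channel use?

For BSC with error probability p:
C = 1 - H(p) where H(p) is binary entropy
H(0.0620) = -0.0620 × log₂(0.0620) - 0.9380 × log₂(0.9380)
H(p) = 0.3353
C = 1 - 0.3353 = 0.6647 bits/use


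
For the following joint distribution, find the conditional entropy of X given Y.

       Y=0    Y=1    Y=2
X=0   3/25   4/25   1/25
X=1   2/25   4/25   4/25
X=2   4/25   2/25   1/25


H(X|Y) = Σ_y p(y) H(X|Y=y)
  p(Y=0) = 9/25, H(X|Y=0) = 1.5305
  p(Y=1) = 2/5, H(X|Y=1) = 1.5219
  p(Y=2) = 6/25, H(X|Y=2) = 1.2516
H(X|Y) = 0.3600×1.5305 + 0.4000×1.5219 + 0.2400×1.2516 = 1.4601 bits


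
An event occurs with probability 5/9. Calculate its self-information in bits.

Information content I(x) = -log₂(p(x))
I = -log₂(5/9) = -log₂(0.5556)
I = 0.8480 bits


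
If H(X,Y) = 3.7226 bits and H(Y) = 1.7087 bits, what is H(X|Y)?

Chain rule: H(X,Y) = H(X|Y) + H(Y)
H(X|Y) = H(X,Y) - H(Y) = 3.7226 - 1.7087 = 2.0139 bits


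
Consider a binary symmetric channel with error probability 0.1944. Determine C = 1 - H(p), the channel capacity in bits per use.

For BSC with error probability p:
C = 1 - H(p) where H(p) is binary entropy
H(0.1944) = -0.1944 × log₂(0.1944) - 0.8056 × log₂(0.8056)
H(p) = 0.7106
C = 1 - 0.7106 = 0.2894 bits/use


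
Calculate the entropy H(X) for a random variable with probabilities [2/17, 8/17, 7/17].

H(X) = -Σ p(x) log₂ p(x)
  -2/17 × log₂(2/17) = 0.3632
  -8/17 × log₂(8/17) = 0.5117
  -7/17 × log₂(7/17) = 0.5271
H(X) = 1.4021 bits


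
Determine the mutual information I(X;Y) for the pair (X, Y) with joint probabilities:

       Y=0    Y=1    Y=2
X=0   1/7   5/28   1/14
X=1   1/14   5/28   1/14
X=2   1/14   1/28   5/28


H(X) = 1.5722, H(Y) = 1.5722, H(X,Y) = 2.9920
I(X;Y) = H(X) + H(Y) - H(X,Y) = 0.1525 bits


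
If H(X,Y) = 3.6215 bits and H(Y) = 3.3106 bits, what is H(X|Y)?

Chain rule: H(X,Y) = H(X|Y) + H(Y)
H(X|Y) = H(X,Y) - H(Y) = 3.6215 - 3.3106 = 0.3109 bits


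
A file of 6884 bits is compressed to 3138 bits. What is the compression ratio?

Compression ratio = Original / Compressed
= 6884 / 3138 = 2.19:1


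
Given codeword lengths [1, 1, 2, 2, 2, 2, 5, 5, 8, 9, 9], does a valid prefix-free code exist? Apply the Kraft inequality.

Kraft inequality: Σ 2^(-l_i) ≤ 1 for prefix-free code
Calculating: 2^(-1) + 2^(-1) + 2^(-2) + 2^(-2) + 2^(-2) + 2^(-2) + 2^(-5) + 2^(-5) + 2^(-8) + 2^(-9) + 2^(-9)
= 0.5 + 0.5 + 0.25 + 0.25 + 0.25 + 0.25 + 0.03125 + 0.03125 + 0.00390625 + 0.001953125 + 0.001953125
= 2.0703
Since 2.0703 > 1, prefix-free code does not exist


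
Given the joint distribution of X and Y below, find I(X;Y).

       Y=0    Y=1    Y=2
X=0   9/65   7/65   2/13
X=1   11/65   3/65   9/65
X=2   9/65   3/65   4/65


H(X) = 1.5569, H(Y) = 1.5142, H(X,Y) = 3.0374
I(X;Y) = H(X) + H(Y) - H(X,Y) = 0.0337 bits


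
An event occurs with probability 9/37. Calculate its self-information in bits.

Information content I(x) = -log₂(p(x))
I = -log₂(9/37) = -log₂(0.2432)
I = 2.0395 bits


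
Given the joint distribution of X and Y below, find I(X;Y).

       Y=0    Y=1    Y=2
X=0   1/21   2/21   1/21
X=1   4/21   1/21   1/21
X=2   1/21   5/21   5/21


H(X) = 1.4607, H(Y) = 1.5751, H(X,Y) = 2.8104
I(X;Y) = H(X) + H(Y) - H(X,Y) = 0.2254 bits


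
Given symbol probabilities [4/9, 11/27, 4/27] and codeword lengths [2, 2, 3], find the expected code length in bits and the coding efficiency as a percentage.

Average length L = Σ p_i × l_i = 2.1481 bits
Entropy H = 1.4559 bits
Efficiency η = H/L × 100% = 67.77%


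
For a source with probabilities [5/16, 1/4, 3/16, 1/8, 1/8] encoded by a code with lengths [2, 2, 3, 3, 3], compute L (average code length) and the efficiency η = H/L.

Average length L = Σ p_i × l_i = 2.4375 bits
Entropy H = 2.2272 bits
Efficiency η = H/L × 100% = 91.37%


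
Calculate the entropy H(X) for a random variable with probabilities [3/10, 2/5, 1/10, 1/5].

H(X) = -Σ p(x) log₂ p(x)
  -3/10 × log₂(3/10) = 0.5211
  -2/5 × log₂(2/5) = 0.5288
  -1/10 × log₂(1/10) = 0.3322
  -1/5 × log₂(1/5) = 0.4644
H(X) = 1.8464 bits


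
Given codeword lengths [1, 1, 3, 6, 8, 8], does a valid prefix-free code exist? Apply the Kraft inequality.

Kraft inequality: Σ 2^(-l_i) ≤ 1 for prefix-free code
Calculating: 2^(-1) + 2^(-1) + 2^(-3) + 2^(-6) + 2^(-8) + 2^(-8)
= 0.5 + 0.5 + 0.125 + 0.015625 + 0.00390625 + 0.00390625
= 1.1484
Since 1.1484 > 1, prefix-free code does not exist


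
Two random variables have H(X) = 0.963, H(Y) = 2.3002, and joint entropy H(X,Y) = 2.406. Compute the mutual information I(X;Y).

I(X;Y) = H(X) + H(Y) - H(X,Y)
I(X;Y) = 0.963 + 2.3002 - 2.406 = 0.8572 bits


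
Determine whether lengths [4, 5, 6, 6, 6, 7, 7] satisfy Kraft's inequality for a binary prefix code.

Kraft inequality: Σ 2^(-l_i) ≤ 1 for prefix-free code
Calculating: 2^(-4) + 2^(-5) + 2^(-6) + 2^(-6) + 2^(-6) + 2^(-7) + 2^(-7)
= 0.0625 + 0.03125 + 0.015625 + 0.015625 + 0.015625 + 0.0078125 + 0.0078125
= 0.1562
Since 0.1562 ≤ 1, prefix-free code exists


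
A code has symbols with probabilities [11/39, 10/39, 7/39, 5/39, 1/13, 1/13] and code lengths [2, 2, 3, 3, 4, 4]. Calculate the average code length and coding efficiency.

Average length L = Σ p_i × l_i = 2.6154 bits
Entropy H = 2.4125 bits
Efficiency η = H/L × 100% = 92.24%


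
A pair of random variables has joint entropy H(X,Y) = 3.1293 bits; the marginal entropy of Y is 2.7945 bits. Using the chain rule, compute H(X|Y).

Chain rule: H(X,Y) = H(X|Y) + H(Y)
H(X|Y) = H(X,Y) - H(Y) = 3.1293 - 2.7945 = 0.3348 bits


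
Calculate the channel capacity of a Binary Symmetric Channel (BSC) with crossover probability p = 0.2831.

For BSC with error probability p:
C = 1 - H(p) where H(p) is binary entropy
H(0.2831) = -0.2831 × log₂(0.2831) - 0.7169 × log₂(0.7169)
H(p) = 0.8596
C = 1 - 0.8596 = 0.1404 bits/use


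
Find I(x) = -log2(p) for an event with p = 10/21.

Information content I(x) = -log₂(p(x))
I = -log₂(10/21) = -log₂(0.4762)
I = 1.0704 bits


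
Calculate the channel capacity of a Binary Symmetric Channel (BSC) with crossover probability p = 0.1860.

For BSC with error probability p:
C = 1 - H(p) where H(p) is binary entropy
H(0.1860) = -0.1860 × log₂(0.1860) - 0.8140 × log₂(0.8140)
H(p) = 0.6930
C = 1 - 0.6930 = 0.3070 bits/use


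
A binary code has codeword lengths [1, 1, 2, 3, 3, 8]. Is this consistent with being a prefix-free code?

Kraft inequality: Σ 2^(-l_i) ≤ 1 for prefix-free code
Calculating: 2^(-1) + 2^(-1) + 2^(-2) + 2^(-3) + 2^(-3) + 2^(-8)
= 0.5 + 0.5 + 0.25 + 0.125 + 0.125 + 0.00390625
= 1.5039
Since 1.5039 > 1, prefix-free code does not exist


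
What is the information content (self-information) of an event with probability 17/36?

Information content I(x) = -log₂(p(x))
I = -log₂(17/36) = -log₂(0.4722)
I = 1.0825 bits


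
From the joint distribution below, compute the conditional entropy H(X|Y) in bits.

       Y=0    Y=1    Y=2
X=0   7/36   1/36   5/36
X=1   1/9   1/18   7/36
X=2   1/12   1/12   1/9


H(X|Y) = Σ_y p(y) H(X|Y=y)
  p(Y=0) = 7/18, H(X|Y=0) = 1.4926
  p(Y=1) = 1/6, H(X|Y=1) = 1.4591
  p(Y=2) = 4/9, H(X|Y=2) = 1.5462
H(X|Y) = 0.3889×1.4926 + 0.1667×1.4591 + 0.4444×1.5462 = 1.5108 bits


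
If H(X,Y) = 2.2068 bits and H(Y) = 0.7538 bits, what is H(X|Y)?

Chain rule: H(X,Y) = H(X|Y) + H(Y)
H(X|Y) = H(X,Y) - H(Y) = 2.2068 - 0.7538 = 1.453 bits


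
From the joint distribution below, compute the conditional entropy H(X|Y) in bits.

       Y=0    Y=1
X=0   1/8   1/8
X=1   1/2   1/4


H(X|Y) = Σ_y p(y) H(X|Y=y)
  p(Y=0) = 5/8, H(X|Y=0) = 0.7219
  p(Y=1) = 3/8, H(X|Y=1) = 0.9183
H(X|Y) = 0.6250×0.7219 + 0.3750×0.9183 = 0.7956 bits


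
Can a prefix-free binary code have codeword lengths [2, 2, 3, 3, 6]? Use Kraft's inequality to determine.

Kraft inequality: Σ 2^(-l_i) ≤ 1 for prefix-free code
Calculating: 2^(-2) + 2^(-2) + 2^(-3) + 2^(-3) + 2^(-6)
= 0.25 + 0.25 + 0.125 + 0.125 + 0.015625
= 0.7656
Since 0.7656 ≤ 1, prefix-free code exists


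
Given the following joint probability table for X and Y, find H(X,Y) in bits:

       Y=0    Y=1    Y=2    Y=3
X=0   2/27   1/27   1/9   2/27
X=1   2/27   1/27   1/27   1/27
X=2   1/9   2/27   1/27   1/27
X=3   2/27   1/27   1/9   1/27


H(X,Y) = -Σ p(x,y) log₂ p(x,y)
  p(0,0)=2/27: -0.0741 × log₂(0.0741) = 0.2781
  p(0,1)=1/27: -0.0370 × log₂(0.0370) = 0.1761
  p(0,2)=1/9: -0.1111 × log₂(0.1111) = 0.3522
  p(0,3)=2/27: -0.0741 × log₂(0.0741) = 0.2781
  p(1,0)=2/27: -0.0741 × log₂(0.0741) = 0.2781
  p(1,1)=1/27: -0.0370 × log₂(0.0370) = 0.1761
  p(1,2)=1/27: -0.0370 × log₂(0.0370) = 0.1761
  p(1,3)=1/27: -0.0370 × log₂(0.0370) = 0.1761
  p(2,0)=1/9: -0.1111 × log₂(0.1111) = 0.3522
  p(2,1)=2/27: -0.0741 × log₂(0.0741) = 0.2781
  p(2,2)=1/27: -0.0370 × log₂(0.0370) = 0.1761
  p(2,3)=1/27: -0.0370 × log₂(0.0370) = 0.1761
  p(3,0)=2/27: -0.0741 × log₂(0.0741) = 0.2781
  p(3,1)=1/27: -0.0370 × log₂(0.0370) = 0.1761
  p(3,2)=1/9: -0.1111 × log₂(0.1111) = 0.3522
  p(3,3)=1/27: -0.0370 × log₂(0.0370) = 0.1761
H(X,Y) = 3.8562 bits


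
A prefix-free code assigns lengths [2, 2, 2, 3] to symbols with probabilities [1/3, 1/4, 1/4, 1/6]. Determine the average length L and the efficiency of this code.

Average length L = Σ p_i × l_i = 2.1667 bits
Entropy H = 1.9591 bits
Efficiency η = H/L × 100% = 90.42%


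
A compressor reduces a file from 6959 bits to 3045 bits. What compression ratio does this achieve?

Compression ratio = Original / Compressed
= 6959 / 3045 = 2.29:1


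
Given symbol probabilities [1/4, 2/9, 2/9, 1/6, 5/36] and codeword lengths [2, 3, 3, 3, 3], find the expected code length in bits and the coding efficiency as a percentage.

Average length L = Σ p_i × l_i = 2.7500 bits
Entropy H = 2.2908 bits
Efficiency η = H/L × 100% = 83.30%


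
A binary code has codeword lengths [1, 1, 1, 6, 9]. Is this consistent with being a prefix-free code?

Kraft inequality: Σ 2^(-l_i) ≤ 1 for prefix-free code
Calculating: 2^(-1) + 2^(-1) + 2^(-1) + 2^(-6) + 2^(-9)
= 0.5 + 0.5 + 0.5 + 0.015625 + 0.001953125
= 1.5176
Since 1.5176 > 1, prefix-free code does not exist


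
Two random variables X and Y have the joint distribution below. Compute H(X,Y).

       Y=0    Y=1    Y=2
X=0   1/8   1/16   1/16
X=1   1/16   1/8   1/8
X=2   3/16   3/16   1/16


H(X,Y) = -Σ p(x,y) log₂ p(x,y)
  p(0,0)=1/8: -0.1250 × log₂(0.1250) = 0.3750
  p(0,1)=1/16: -0.0625 × log₂(0.0625) = 0.2500
  p(0,2)=1/16: -0.0625 × log₂(0.0625) = 0.2500
  p(1,0)=1/16: -0.0625 × log₂(0.0625) = 0.2500
  p(1,1)=1/8: -0.1250 × log₂(0.1250) = 0.3750
  p(1,2)=1/8: -0.1250 × log₂(0.1250) = 0.3750
  p(2,0)=3/16: -0.1875 × log₂(0.1875) = 0.4528
  p(2,1)=3/16: -0.1875 × log₂(0.1875) = 0.4528
  p(2,2)=1/16: -0.0625 × log₂(0.0625) = 0.2500
H(X,Y) = 3.0306 bits


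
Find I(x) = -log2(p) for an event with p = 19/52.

Information content I(x) = -log₂(p(x))
I = -log₂(19/52) = -log₂(0.3654)
I = 1.4525 bits


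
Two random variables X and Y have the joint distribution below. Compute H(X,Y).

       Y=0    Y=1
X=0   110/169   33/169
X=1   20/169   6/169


H(X,Y) = -Σ p(x,y) log₂ p(x,y)
  p(0,0)=110/169: -0.6509 × log₂(0.6509) = 0.4032
  p(0,1)=33/169: -0.1953 × log₂(0.1953) = 0.4601
  p(1,0)=20/169: -0.1183 × log₂(0.1183) = 0.3644
  p(1,1)=6/169: -0.0355 × log₂(0.0355) = 0.1710
H(X,Y) = 1.3987 bits


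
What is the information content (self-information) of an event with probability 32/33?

Information content I(x) = -log₂(p(x))
I = -log₂(32/33) = -log₂(0.9697)
I = 0.0444 bits


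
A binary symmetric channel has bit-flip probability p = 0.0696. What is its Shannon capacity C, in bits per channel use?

For BSC with error probability p:
C = 1 - H(p) where H(p) is binary entropy
H(0.0696) = -0.0696 × log₂(0.0696) - 0.9304 × log₂(0.9304)
H(p) = 0.3644
C = 1 - 0.3644 = 0.6356 bits/use


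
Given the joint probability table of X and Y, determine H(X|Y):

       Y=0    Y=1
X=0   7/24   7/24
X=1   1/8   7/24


H(X|Y) = Σ_y p(y) H(X|Y=y)
  p(Y=0) = 5/12, H(X|Y=0) = 0.8813
  p(Y=1) = 7/12, H(X|Y=1) = 1.0000
H(X|Y) = 0.4167×0.8813 + 0.5833×1.0000 = 0.9505 bits


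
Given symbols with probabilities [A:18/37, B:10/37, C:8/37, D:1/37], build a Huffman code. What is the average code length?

Huffman tree construction:
Combine smallest probabilities repeatedly
Resulting codes:
  A: 0 (length 1)
  B: 11 (length 2)
  C: 101 (length 3)
  D: 100 (length 3)
Average length = Σ p(s) × length(s) = 1.7568 bits


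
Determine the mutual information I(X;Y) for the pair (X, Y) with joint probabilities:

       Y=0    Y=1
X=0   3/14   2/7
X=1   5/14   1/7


H(X) = 1.0000, H(Y) = 0.9852, H(X,Y) = 1.9242
I(X;Y) = H(X) + H(Y) - H(X,Y) = 0.0611 bits


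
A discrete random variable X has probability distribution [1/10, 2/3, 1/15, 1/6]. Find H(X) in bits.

H(X) = -Σ p(x) log₂ p(x)
  -1/10 × log₂(1/10) = 0.3322
  -2/3 × log₂(2/3) = 0.3900
  -1/15 × log₂(1/15) = 0.2605
  -1/6 × log₂(1/6) = 0.4308
H(X) = 1.4135 bits


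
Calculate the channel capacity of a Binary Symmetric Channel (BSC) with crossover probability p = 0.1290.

For BSC with error probability p:
C = 1 - H(p) where H(p) is binary entropy
H(0.1290) = -0.1290 × log₂(0.1290) - 0.8710 × log₂(0.8710)
H(p) = 0.5547
C = 1 - 0.5547 = 0.4453 bits/use


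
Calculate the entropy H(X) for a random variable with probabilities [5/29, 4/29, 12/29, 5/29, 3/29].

H(X) = -Σ p(x) log₂ p(x)
  -5/29 × log₂(5/29) = 0.4373
  -4/29 × log₂(4/29) = 0.3942
  -12/29 × log₂(12/29) = 0.5268
  -5/29 × log₂(5/29) = 0.4373
  -3/29 × log₂(3/29) = 0.3386
H(X) = 2.1341 bits


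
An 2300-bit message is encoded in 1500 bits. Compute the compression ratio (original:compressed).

Compression ratio = Original / Compressed
= 2300 / 1500 = 1.53:1


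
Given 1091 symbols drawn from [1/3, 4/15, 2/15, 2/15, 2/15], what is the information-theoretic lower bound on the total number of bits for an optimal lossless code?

Entropy H = 2.1996 bits/symbol
Minimum bits = H × n = 2.1996 × 1091
= 2399.74 bits


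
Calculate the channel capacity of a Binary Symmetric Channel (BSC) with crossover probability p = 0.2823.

For BSC with error probability p:
C = 1 - H(p) where H(p) is binary entropy
H(0.2823) = -0.2823 × log₂(0.2823) - 0.7177 × log₂(0.7177)
H(p) = 0.8586
C = 1 - 0.8586 = 0.1414 bits/use


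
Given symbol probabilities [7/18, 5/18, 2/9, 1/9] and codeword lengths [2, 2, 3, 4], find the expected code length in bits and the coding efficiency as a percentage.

Average length L = Σ p_i × l_i = 2.4444 bits
Entropy H = 1.8776 bits
Efficiency η = H/L × 100% = 76.81%


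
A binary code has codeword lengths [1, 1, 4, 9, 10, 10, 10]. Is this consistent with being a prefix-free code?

Kraft inequality: Σ 2^(-l_i) ≤ 1 for prefix-free code
Calculating: 2^(-1) + 2^(-1) + 2^(-4) + 2^(-9) + 2^(-10) + 2^(-10) + 2^(-10)
= 0.5 + 0.5 + 0.0625 + 0.001953125 + 0.0009765625 + 0.0009765625 + 0.0009765625
= 1.0674
Since 1.0674 > 1, prefix-free code does not exist


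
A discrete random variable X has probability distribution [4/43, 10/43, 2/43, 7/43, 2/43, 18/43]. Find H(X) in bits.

H(X) = -Σ p(x) log₂ p(x)
  -4/43 × log₂(4/43) = 0.3187
  -10/43 × log₂(10/43) = 0.4894
  -2/43 × log₂(2/43) = 0.2059
  -7/43 × log₂(7/43) = 0.4263
  -2/43 × log₂(2/43) = 0.2059
  -18/43 × log₂(18/43) = 0.5259
H(X) = 2.1721 bits


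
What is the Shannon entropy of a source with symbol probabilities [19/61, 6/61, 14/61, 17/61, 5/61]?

H(X) = -Σ p(x) log₂ p(x)
  -19/61 × log₂(19/61) = 0.5242
  -6/61 × log₂(6/61) = 0.3291
  -14/61 × log₂(14/61) = 0.4873
  -17/61 × log₂(17/61) = 0.5137
  -5/61 × log₂(5/61) = 0.2958
H(X) = 2.1501 bits


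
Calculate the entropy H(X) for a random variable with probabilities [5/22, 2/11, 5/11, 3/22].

H(X) = -Σ p(x) log₂ p(x)
  -5/22 × log₂(5/22) = 0.4858
  -2/11 × log₂(2/11) = 0.4472
  -5/11 × log₂(5/11) = 0.5170
  -3/22 × log₂(3/22) = 0.3920
H(X) = 1.8420 bits


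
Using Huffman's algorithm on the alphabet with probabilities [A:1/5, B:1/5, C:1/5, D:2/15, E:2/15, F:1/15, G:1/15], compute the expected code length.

Huffman tree construction:
Combine smallest probabilities repeatedly
Resulting codes:
  A: 111 (length 3)
  B: 00 (length 2)
  C: 01 (length 2)
  D: 100 (length 3)
  E: 101 (length 3)
  F: 1100 (length 4)
  G: 1101 (length 4)
Average length = Σ p(s) × length(s) = 2.7333 bits


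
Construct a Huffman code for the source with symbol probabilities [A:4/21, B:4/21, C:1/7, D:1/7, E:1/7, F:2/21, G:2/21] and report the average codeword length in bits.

Huffman tree construction:
Combine smallest probabilities repeatedly
Resulting codes:
  A: 111 (length 3)
  B: 00 (length 2)
  C: 100 (length 3)
  D: 101 (length 3)
  E: 110 (length 3)
  F: 010 (length 3)
  G: 011 (length 3)
Average length = Σ p(s) × length(s) = 2.8095 bits


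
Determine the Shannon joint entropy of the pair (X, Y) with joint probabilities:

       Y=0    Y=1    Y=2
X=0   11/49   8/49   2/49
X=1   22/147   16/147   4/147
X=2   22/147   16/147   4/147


H(X,Y) = -Σ p(x,y) log₂ p(x,y)
  p(0,0)=11/49: -0.2245 × log₂(0.2245) = 0.4838
  p(0,1)=8/49: -0.1633 × log₂(0.1633) = 0.4269
  p(0,2)=2/49: -0.0408 × log₂(0.0408) = 0.1884
  p(1,0)=22/147: -0.1497 × log₂(0.1497) = 0.4101
  p(1,1)=16/147: -0.1088 × log₂(0.1088) = 0.3483
  p(1,2)=4/147: -0.0272 × log₂(0.0272) = 0.1415
  p(2,0)=22/147: -0.1497 × log₂(0.1497) = 0.4101
  p(2,1)=16/147: -0.1088 × log₂(0.1088) = 0.3483
  p(2,2)=4/147: -0.0272 × log₂(0.0272) = 0.1415
H(X,Y) = 2.8988 bits


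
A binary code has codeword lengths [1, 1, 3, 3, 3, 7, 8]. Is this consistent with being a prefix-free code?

Kraft inequality: Σ 2^(-l_i) ≤ 1 for prefix-free code
Calculating: 2^(-1) + 2^(-1) + 2^(-3) + 2^(-3) + 2^(-3) + 2^(-7) + 2^(-8)
= 0.5 + 0.5 + 0.125 + 0.125 + 0.125 + 0.0078125 + 0.00390625
= 1.3867
Since 1.3867 > 1, prefix-free code does not exist


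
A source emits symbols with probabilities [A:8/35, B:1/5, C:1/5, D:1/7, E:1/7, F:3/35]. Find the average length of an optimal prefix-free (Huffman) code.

Huffman tree construction:
Combine smallest probabilities repeatedly
Resulting codes:
  A: 01 (length 2)
  B: 111 (length 3)
  C: 00 (length 2)
  D: 101 (length 3)
  E: 110 (length 3)
  F: 100 (length 3)
Average length = Σ p(s) × length(s) = 2.5714 bits


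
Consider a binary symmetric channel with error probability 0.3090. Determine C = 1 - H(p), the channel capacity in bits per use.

For BSC with error probability p:
C = 1 - H(p) where H(p) is binary entropy
H(0.3090) = -0.3090 × log₂(0.3090) - 0.6910 × log₂(0.6910)
H(p) = 0.8920
C = 1 - 0.8920 = 0.1080 bits/use


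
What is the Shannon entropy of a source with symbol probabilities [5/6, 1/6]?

H(X) = -Σ p(x) log₂ p(x)
  -5/6 × log₂(5/6) = 0.2192
  -1/6 × log₂(1/6) = 0.4308
H(X) = 0.6500 bits


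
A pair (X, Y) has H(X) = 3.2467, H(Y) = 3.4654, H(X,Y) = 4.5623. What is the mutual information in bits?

I(X;Y) = H(X) + H(Y) - H(X,Y)
I(X;Y) = 3.2467 + 3.4654 - 4.5623 = 2.1498 bits


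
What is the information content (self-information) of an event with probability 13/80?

Information content I(x) = -log₂(p(x))
I = -log₂(13/80) = -log₂(0.1625)
I = 2.6215 bits


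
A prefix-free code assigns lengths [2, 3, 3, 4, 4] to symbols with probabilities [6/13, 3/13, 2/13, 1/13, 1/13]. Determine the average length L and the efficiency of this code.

Average length L = Σ p_i × l_i = 2.6923 bits
Entropy H = 1.9878 bits
Efficiency η = H/L × 100% = 73.83%


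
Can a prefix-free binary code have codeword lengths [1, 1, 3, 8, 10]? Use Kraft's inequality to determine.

Kraft inequality: Σ 2^(-l_i) ≤ 1 for prefix-free code
Calculating: 2^(-1) + 2^(-1) + 2^(-3) + 2^(-8) + 2^(-10)
= 0.5 + 0.5 + 0.125 + 0.00390625 + 0.0009765625
= 1.1299
Since 1.1299 > 1, prefix-free code does not exist


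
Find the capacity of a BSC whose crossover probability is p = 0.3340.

For BSC with error probability p:
C = 1 - H(p) where H(p) is binary entropy
H(0.3340) = -0.3340 × log₂(0.3340) - 0.6660 × log₂(0.6660)
H(p) = 0.9190
C = 1 - 0.9190 = 0.0810 bits/use


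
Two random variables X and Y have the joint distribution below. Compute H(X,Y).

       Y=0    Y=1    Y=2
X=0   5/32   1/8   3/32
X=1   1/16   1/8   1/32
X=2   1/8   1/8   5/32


H(X,Y) = -Σ p(x,y) log₂ p(x,y)
  p(0,0)=5/32: -0.1562 × log₂(0.1562) = 0.4184
  p(0,1)=1/8: -0.1250 × log₂(0.1250) = 0.3750
  p(0,2)=3/32: -0.0938 × log₂(0.0938) = 0.3202
  p(1,0)=1/16: -0.0625 × log₂(0.0625) = 0.2500
  p(1,1)=1/8: -0.1250 × log₂(0.1250) = 0.3750
  p(1,2)=1/32: -0.0312 × log₂(0.0312) = 0.1562
  p(2,0)=1/8: -0.1250 × log₂(0.1250) = 0.3750
  p(2,1)=1/8: -0.1250 × log₂(0.1250) = 0.3750
  p(2,2)=5/32: -0.1562 × log₂(0.1562) = 0.4184
H(X,Y) = 3.0633 bits


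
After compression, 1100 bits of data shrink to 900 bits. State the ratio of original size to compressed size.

Compression ratio = Original / Compressed
= 1100 / 900 = 1.22:1


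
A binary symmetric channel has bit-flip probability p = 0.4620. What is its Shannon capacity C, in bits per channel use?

For BSC with error probability p:
C = 1 - H(p) where H(p) is binary entropy
H(0.4620) = -0.4620 × log₂(0.4620) - 0.5380 × log₂(0.5380)
H(p) = 0.9958
C = 1 - 0.9958 = 0.0042 bits/use


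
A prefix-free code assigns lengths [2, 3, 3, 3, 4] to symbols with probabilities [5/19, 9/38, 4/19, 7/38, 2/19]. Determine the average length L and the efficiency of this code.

Average length L = Σ p_i × l_i = 2.8421 bits
Entropy H = 2.2637 bits
Efficiency η = H/L × 100% = 79.65%


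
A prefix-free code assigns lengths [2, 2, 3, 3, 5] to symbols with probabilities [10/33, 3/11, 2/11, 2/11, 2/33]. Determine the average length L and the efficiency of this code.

Average length L = Σ p_i × l_i = 2.5455 bits
Entropy H = 2.1726 bits
Efficiency η = H/L × 100% = 85.35%


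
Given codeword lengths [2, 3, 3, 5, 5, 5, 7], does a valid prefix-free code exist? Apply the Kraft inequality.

Kraft inequality: Σ 2^(-l_i) ≤ 1 for prefix-free code
Calculating: 2^(-2) + 2^(-3) + 2^(-3) + 2^(-5) + 2^(-5) + 2^(-5) + 2^(-7)
= 0.25 + 0.125 + 0.125 + 0.03125 + 0.03125 + 0.03125 + 0.0078125
= 0.6016
Since 0.6016 ≤ 1, prefix-free code exists
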